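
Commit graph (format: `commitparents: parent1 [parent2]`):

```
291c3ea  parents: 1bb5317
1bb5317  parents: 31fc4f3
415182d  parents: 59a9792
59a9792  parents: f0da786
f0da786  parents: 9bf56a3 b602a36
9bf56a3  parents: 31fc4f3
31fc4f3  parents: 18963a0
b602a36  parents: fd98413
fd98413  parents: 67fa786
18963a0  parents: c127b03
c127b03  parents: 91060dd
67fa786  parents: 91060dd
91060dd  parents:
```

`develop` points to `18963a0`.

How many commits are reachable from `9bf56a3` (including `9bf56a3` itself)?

5

Walking parent pointers from 9bf56a3: reachable set = {18963a0, 31fc4f3, 91060dd, 9bf56a3, c127b03}.
That is 5 commits.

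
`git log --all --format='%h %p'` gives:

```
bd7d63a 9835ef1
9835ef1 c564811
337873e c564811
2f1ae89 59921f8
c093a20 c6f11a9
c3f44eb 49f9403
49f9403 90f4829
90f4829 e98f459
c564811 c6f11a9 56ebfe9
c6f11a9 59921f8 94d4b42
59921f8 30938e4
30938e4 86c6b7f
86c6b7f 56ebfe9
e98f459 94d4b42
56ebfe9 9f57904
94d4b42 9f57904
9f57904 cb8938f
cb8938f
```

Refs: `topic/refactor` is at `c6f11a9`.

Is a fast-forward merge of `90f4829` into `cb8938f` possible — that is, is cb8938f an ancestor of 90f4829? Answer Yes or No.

A fast-forward from cb8938f to 90f4829 is possible iff cb8938f is an ancestor of 90f4829.
Ancestors of 90f4829: {90f4829, 94d4b42, 9f57904, cb8938f, e98f459}.
cb8938f is among them, so fast-forward is possible.

Yes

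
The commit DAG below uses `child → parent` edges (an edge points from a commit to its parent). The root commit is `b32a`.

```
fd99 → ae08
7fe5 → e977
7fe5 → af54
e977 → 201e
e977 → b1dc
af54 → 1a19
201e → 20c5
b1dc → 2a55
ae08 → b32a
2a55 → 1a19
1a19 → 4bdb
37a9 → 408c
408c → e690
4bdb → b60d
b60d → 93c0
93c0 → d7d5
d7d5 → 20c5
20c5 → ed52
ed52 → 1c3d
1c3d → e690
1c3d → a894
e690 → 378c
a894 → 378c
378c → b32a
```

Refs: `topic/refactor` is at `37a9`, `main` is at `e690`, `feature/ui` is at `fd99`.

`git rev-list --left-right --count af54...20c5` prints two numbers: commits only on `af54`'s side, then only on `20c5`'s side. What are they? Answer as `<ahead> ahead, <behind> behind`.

6 ahead, 0 behind

Reachable from af54: {1a19, 1c3d, 20c5, 378c, 4bdb, 93c0, a894, af54, b32a, b60d, d7d5, e690, ed52}.
Reachable from 20c5: {1c3d, 20c5, 378c, a894, b32a, e690, ed52}.
Only in af54's history (ahead): {1a19, 4bdb, 93c0, af54, b60d, d7d5} — 6.
Only in 20c5's history (behind): {} — 0.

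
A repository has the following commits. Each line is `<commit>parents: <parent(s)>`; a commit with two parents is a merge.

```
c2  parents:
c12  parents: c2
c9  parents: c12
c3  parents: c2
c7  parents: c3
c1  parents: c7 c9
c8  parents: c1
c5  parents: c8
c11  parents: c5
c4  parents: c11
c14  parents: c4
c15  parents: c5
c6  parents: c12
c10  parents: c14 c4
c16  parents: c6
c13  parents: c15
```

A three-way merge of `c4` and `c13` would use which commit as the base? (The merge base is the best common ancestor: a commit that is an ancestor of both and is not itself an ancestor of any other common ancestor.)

c5

Ancestors of c4: {c1, c11, c12, c2, c3, c4, c5, c7, c8, c9}.
Ancestors of c13: {c1, c12, c13, c15, c2, c3, c5, c7, c8, c9}.
Common ancestors: {c1, c12, c2, c3, c5, c7, c8, c9}.
Among these, c5 is not an ancestor of any other common ancestor — it is the merge base.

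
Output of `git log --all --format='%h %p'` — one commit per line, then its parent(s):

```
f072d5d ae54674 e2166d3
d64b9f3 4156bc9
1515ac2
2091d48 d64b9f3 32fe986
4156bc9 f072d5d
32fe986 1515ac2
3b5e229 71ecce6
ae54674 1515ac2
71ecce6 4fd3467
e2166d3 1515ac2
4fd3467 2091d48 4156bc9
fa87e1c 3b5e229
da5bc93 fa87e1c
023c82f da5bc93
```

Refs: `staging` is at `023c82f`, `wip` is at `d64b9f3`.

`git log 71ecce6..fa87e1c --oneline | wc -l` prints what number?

2

Reachable from fa87e1c: {1515ac2, 2091d48, 32fe986, 3b5e229, 4156bc9, 4fd3467, 71ecce6, ae54674, d64b9f3, e2166d3, f072d5d, fa87e1c}.
Reachable from 71ecce6: {1515ac2, 2091d48, 32fe986, 4156bc9, 4fd3467, 71ecce6, ae54674, d64b9f3, e2166d3, f072d5d}.
In fa87e1c's history but not 71ecce6's: {3b5e229, fa87e1c} — 2 commits.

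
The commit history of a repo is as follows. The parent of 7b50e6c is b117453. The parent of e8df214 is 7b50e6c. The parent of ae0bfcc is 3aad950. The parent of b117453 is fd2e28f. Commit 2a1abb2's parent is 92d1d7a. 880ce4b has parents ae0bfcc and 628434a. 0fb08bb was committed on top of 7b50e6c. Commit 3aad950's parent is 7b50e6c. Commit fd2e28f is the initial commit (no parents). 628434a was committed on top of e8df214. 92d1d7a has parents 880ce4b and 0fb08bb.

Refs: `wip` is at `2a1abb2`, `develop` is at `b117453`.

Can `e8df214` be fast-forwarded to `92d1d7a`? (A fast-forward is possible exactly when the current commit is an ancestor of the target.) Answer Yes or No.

Yes

A fast-forward from e8df214 to 92d1d7a is possible iff e8df214 is an ancestor of 92d1d7a.
Ancestors of 92d1d7a: {0fb08bb, 3aad950, 628434a, 7b50e6c, 880ce4b, 92d1d7a, ae0bfcc, b117453, e8df214, fd2e28f}.
e8df214 is among them, so fast-forward is possible.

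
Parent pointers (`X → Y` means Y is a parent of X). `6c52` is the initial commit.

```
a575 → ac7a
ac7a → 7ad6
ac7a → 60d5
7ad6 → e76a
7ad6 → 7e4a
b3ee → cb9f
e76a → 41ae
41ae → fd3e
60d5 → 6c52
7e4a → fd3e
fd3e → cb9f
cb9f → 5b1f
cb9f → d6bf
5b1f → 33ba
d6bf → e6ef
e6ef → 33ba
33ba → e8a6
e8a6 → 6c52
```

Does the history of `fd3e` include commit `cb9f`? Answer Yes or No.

Ancestors of fd3e (commits reachable by following parents): {33ba, 5b1f, 6c52, cb9f, d6bf, e6ef, e8a6, fd3e}.
cb9f is in that set, so it is an ancestor of fd3e.

Yes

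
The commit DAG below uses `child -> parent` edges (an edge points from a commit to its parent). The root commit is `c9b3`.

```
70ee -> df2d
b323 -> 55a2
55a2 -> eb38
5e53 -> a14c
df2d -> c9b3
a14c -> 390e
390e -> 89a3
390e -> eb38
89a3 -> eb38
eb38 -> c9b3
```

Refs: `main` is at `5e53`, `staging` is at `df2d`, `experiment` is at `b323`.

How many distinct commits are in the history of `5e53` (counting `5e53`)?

6

Walking parent pointers from 5e53: reachable set = {390e, 5e53, 89a3, a14c, c9b3, eb38}.
That is 6 commits.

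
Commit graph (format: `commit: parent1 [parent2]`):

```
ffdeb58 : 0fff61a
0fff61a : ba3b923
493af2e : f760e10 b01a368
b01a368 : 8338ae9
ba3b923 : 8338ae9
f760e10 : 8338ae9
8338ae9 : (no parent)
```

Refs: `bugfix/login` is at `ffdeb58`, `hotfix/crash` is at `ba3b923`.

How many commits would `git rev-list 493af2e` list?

4

Walking parent pointers from 493af2e: reachable set = {493af2e, 8338ae9, b01a368, f760e10}.
That is 4 commits.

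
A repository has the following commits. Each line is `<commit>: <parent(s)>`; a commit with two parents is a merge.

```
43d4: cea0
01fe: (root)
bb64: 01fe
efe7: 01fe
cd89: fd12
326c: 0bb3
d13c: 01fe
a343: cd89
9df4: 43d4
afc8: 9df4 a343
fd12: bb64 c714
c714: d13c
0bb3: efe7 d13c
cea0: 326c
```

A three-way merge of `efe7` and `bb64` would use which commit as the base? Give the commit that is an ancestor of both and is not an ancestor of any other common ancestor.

Ancestors of efe7: {01fe, efe7}.
Ancestors of bb64: {01fe, bb64}.
Common ancestors: {01fe}.
The only common ancestor is 01fe, so it is the merge base.

01fe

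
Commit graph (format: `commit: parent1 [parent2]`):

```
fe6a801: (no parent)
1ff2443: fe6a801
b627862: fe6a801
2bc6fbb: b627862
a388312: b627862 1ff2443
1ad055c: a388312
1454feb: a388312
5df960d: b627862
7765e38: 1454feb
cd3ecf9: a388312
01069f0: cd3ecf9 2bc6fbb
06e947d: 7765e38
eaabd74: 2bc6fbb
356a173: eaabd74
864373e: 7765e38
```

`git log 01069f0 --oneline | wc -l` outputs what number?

Walking parent pointers from 01069f0: reachable set = {01069f0, 1ff2443, 2bc6fbb, a388312, b627862, cd3ecf9, fe6a801}.
That is 7 commits.

7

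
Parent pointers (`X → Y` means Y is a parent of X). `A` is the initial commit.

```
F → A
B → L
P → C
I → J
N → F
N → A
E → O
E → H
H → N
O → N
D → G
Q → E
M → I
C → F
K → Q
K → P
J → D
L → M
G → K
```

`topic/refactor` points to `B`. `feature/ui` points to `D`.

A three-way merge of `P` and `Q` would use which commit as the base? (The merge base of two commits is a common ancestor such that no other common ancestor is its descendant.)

Ancestors of P: {A, C, F, P}.
Ancestors of Q: {A, E, F, H, N, O, Q}.
Common ancestors: {A, F}.
Among these, F is not an ancestor of any other common ancestor — it is the merge base.

F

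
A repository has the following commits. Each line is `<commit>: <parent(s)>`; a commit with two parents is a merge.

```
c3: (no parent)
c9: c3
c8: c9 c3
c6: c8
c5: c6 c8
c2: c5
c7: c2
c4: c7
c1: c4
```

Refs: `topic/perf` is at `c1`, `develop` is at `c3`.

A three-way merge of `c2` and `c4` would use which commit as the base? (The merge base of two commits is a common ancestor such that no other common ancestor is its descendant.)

c2

Ancestors of c2: {c2, c3, c5, c6, c8, c9}.
Ancestors of c4: {c2, c3, c4, c5, c6, c7, c8, c9}.
Common ancestors: {c2, c3, c5, c6, c8, c9}.
Among these, c2 is not an ancestor of any other common ancestor — it is the merge base.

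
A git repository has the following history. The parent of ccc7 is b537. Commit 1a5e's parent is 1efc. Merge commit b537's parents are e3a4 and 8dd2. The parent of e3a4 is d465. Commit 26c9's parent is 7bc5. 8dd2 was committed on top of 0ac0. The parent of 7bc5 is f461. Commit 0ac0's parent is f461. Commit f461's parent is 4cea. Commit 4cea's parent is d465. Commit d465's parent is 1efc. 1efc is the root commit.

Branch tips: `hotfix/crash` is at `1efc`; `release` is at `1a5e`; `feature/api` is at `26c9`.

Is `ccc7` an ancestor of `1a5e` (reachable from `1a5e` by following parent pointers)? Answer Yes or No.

Ancestors of 1a5e: {1a5e, 1efc}.
ccc7 is not in that set, so it is not an ancestor of 1a5e.

No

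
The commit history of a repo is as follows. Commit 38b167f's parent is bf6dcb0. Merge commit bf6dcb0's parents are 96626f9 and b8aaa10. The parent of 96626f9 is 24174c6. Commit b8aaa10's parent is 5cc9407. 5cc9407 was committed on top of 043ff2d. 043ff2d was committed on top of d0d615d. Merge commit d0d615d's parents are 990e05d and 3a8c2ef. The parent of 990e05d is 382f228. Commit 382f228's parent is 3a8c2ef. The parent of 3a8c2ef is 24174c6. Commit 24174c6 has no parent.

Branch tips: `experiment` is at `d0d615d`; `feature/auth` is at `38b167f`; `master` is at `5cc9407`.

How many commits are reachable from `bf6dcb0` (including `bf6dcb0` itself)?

Walking parent pointers from bf6dcb0: reachable set = {043ff2d, 24174c6, 382f228, 3a8c2ef, 5cc9407, 96626f9, 990e05d, b8aaa10, bf6dcb0, d0d615d}.
That is 10 commits.

10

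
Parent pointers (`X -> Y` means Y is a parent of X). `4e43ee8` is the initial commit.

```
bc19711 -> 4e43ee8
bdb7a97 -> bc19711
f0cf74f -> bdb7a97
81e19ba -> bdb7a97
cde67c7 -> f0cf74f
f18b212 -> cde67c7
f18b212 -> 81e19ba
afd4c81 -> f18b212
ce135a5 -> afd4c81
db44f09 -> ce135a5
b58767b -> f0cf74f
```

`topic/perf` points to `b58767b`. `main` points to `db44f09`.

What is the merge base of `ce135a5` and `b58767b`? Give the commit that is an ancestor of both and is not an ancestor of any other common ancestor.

f0cf74f

Ancestors of ce135a5: {4e43ee8, 81e19ba, afd4c81, bc19711, bdb7a97, cde67c7, ce135a5, f0cf74f, f18b212}.
Ancestors of b58767b: {4e43ee8, b58767b, bc19711, bdb7a97, f0cf74f}.
Common ancestors: {4e43ee8, bc19711, bdb7a97, f0cf74f}.
Among these, f0cf74f is not an ancestor of any other common ancestor — it is the merge base.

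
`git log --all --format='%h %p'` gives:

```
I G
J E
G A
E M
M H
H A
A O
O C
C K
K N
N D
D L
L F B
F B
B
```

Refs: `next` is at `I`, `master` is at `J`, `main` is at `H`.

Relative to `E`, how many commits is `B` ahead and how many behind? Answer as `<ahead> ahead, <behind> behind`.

Reachable from B: {B}.
Reachable from E: {A, B, C, D, E, F, H, K, L, M, N, O}.
Only in B's history (ahead): {} — 0.
Only in E's history (behind): {A, C, D, E, F, H, K, L, M, N, O} — 11.

0 ahead, 11 behind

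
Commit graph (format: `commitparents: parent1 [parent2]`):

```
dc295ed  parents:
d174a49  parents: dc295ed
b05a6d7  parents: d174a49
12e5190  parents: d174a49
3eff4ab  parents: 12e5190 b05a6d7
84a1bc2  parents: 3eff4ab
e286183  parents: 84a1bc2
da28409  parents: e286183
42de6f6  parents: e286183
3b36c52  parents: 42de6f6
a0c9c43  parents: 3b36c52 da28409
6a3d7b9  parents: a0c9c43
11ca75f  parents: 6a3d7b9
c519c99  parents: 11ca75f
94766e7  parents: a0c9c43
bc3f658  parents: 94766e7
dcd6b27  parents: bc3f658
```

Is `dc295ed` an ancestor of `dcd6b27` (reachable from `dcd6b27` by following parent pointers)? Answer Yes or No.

Yes

Ancestors of dcd6b27 (commits reachable by following parents): {12e5190, 3b36c52, 3eff4ab, 42de6f6, 84a1bc2, 94766e7, a0c9c43, b05a6d7, bc3f658, d174a49, da28409, dc295ed, dcd6b27, e286183}.
dc295ed is in that set, so it is an ancestor of dcd6b27.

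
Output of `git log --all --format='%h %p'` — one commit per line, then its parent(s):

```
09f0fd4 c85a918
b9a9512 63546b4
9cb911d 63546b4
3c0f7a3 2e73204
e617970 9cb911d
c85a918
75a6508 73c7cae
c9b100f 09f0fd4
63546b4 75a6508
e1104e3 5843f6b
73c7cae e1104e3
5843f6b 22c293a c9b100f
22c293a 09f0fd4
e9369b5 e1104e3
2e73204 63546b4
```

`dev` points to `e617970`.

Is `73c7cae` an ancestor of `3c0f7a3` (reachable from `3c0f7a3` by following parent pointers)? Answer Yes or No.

Ancestors of 3c0f7a3 (commits reachable by following parents): {09f0fd4, 22c293a, 2e73204, 3c0f7a3, 5843f6b, 63546b4, 73c7cae, 75a6508, c85a918, c9b100f, e1104e3}.
73c7cae is in that set, so it is an ancestor of 3c0f7a3.

Yes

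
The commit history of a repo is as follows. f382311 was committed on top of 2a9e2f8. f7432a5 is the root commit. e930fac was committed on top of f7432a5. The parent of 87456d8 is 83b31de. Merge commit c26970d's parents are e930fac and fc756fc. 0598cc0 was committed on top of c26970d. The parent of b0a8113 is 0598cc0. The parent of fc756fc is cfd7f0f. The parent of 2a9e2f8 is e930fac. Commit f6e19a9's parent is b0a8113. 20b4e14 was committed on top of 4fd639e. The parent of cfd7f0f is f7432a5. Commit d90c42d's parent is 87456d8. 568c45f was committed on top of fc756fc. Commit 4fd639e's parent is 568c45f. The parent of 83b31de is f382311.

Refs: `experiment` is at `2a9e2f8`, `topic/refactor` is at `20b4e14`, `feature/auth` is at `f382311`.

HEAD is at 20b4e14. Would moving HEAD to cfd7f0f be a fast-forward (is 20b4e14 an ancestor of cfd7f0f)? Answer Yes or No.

No

A fast-forward from 20b4e14 to cfd7f0f is possible iff 20b4e14 is an ancestor of cfd7f0f.
Ancestors of cfd7f0f: {cfd7f0f, f7432a5}.
20b4e14 is not among them, so fast-forward is not possible.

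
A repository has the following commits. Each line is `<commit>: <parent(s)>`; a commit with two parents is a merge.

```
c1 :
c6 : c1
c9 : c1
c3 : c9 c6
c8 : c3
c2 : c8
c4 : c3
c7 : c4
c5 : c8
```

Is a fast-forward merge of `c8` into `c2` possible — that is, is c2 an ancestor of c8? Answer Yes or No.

A fast-forward from c2 to c8 is possible iff c2 is an ancestor of c8.
Ancestors of c8: {c1, c3, c6, c8, c9}.
c2 is not among them, so fast-forward is not possible.

No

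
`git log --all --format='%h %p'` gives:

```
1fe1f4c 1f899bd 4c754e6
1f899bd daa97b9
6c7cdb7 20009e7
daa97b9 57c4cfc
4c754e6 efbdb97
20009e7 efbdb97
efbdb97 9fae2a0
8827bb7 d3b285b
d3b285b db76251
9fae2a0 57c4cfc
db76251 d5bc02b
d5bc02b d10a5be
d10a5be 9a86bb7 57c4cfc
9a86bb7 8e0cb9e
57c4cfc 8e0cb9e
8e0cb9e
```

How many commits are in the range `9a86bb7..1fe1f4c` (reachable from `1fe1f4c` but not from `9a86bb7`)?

Reachable from 1fe1f4c: {1f899bd, 1fe1f4c, 4c754e6, 57c4cfc, 8e0cb9e, 9fae2a0, daa97b9, efbdb97}.
Reachable from 9a86bb7: {8e0cb9e, 9a86bb7}.
In 1fe1f4c's history but not 9a86bb7's: {1f899bd, 1fe1f4c, 4c754e6, 57c4cfc, 9fae2a0, daa97b9, efbdb97} — 7 commits.

7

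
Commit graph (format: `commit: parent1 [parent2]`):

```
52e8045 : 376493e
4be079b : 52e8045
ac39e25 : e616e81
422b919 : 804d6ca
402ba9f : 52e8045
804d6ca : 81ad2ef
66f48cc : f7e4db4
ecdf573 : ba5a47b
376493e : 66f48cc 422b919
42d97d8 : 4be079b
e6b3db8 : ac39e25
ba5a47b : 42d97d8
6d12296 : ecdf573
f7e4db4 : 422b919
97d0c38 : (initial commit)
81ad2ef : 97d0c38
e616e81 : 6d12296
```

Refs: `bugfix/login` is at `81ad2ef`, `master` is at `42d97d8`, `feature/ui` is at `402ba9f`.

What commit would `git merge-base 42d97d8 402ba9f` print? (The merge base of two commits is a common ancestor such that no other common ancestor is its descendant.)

52e8045

Ancestors of 42d97d8: {376493e, 422b919, 42d97d8, 4be079b, 52e8045, 66f48cc, 804d6ca, 81ad2ef, 97d0c38, f7e4db4}.
Ancestors of 402ba9f: {376493e, 402ba9f, 422b919, 52e8045, 66f48cc, 804d6ca, 81ad2ef, 97d0c38, f7e4db4}.
Common ancestors: {376493e, 422b919, 52e8045, 66f48cc, 804d6ca, 81ad2ef, 97d0c38, f7e4db4}.
Among these, 52e8045 is not an ancestor of any other common ancestor — it is the merge base.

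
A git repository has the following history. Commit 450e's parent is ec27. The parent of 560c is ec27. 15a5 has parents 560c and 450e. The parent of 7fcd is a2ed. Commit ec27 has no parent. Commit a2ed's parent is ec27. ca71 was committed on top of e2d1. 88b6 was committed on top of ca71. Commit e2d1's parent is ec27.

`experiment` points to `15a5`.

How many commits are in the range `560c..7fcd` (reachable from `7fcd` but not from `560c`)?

Reachable from 7fcd: {7fcd, a2ed, ec27}.
Reachable from 560c: {560c, ec27}.
In 7fcd's history but not 560c's: {7fcd, a2ed} — 2 commits.

2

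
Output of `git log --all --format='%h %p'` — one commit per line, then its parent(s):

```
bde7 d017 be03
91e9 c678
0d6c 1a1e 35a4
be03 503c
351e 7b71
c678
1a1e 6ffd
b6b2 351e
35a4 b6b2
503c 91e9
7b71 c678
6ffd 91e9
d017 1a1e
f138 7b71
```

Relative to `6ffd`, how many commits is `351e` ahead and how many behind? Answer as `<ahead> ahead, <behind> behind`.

2 ahead, 2 behind

Reachable from 351e: {351e, 7b71, c678}.
Reachable from 6ffd: {6ffd, 91e9, c678}.
Only in 351e's history (ahead): {351e, 7b71} — 2.
Only in 6ffd's history (behind): {6ffd, 91e9} — 2.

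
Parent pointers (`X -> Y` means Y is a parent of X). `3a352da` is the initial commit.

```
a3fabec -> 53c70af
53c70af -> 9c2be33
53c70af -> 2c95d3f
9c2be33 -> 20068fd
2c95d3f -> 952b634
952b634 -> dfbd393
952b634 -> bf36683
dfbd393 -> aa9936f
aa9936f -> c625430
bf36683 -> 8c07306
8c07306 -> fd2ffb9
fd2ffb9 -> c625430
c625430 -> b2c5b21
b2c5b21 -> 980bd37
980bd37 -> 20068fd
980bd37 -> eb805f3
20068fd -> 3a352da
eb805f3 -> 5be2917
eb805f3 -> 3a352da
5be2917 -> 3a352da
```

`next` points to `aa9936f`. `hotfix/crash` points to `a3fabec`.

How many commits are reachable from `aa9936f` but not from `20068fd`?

Reachable from aa9936f: {20068fd, 3a352da, 5be2917, 980bd37, aa9936f, b2c5b21, c625430, eb805f3}.
Reachable from 20068fd: {20068fd, 3a352da}.
In aa9936f's history but not 20068fd's: {5be2917, 980bd37, aa9936f, b2c5b21, c625430, eb805f3} — 6 commits.

6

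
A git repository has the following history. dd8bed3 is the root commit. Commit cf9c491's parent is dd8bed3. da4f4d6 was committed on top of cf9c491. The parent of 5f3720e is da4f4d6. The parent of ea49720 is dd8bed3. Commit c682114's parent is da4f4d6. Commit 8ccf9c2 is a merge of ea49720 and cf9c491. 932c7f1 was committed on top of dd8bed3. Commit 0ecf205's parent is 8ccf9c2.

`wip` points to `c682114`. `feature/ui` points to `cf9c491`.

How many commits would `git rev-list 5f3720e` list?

Walking parent pointers from 5f3720e: reachable set = {5f3720e, cf9c491, da4f4d6, dd8bed3}.
That is 4 commits.

4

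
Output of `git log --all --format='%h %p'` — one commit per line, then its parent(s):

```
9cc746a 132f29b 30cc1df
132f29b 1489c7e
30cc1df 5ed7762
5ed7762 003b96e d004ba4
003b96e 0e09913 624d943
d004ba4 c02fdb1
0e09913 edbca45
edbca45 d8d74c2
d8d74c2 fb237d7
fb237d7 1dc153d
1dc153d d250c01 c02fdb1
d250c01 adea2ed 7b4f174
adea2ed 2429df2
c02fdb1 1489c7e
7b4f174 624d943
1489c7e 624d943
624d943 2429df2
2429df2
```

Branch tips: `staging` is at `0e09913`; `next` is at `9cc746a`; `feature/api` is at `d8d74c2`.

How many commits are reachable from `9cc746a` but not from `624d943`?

16

Reachable from 9cc746a: {003b96e, 0e09913, 132f29b, 1489c7e, 1dc153d, 2429df2, 30cc1df, 5ed7762, 624d943, 7b4f174, 9cc746a, adea2ed, c02fdb1, d004ba4, d250c01, d8d74c2, edbca45, fb237d7}.
Reachable from 624d943: {2429df2, 624d943}.
In 9cc746a's history but not 624d943's: {003b96e, 0e09913, 132f29b, 1489c7e, 1dc153d, 30cc1df, 5ed7762, 7b4f174, 9cc746a, adea2ed, c02fdb1, d004ba4, d250c01, d8d74c2, edbca45, fb237d7} — 16 commits.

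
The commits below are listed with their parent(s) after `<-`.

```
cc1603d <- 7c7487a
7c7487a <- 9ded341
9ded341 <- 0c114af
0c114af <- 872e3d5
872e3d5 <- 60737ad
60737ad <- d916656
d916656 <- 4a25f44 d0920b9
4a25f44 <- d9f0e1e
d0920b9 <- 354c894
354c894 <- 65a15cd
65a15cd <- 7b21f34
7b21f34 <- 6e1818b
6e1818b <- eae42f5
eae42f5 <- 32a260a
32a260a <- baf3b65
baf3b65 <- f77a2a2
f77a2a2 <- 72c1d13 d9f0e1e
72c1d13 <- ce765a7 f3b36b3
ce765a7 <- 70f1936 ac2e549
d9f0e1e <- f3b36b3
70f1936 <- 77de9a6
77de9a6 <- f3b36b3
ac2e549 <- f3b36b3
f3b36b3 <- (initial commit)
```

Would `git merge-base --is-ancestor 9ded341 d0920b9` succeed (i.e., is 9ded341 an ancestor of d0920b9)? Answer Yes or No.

No

Ancestors of d0920b9: {32a260a, 354c894, 65a15cd, 6e1818b, 70f1936, 72c1d13, 77de9a6, 7b21f34, ac2e549, baf3b65, ce765a7, d0920b9, d9f0e1e, eae42f5, f3b36b3, f77a2a2}.
9ded341 is not in that set, so it is not an ancestor of d0920b9.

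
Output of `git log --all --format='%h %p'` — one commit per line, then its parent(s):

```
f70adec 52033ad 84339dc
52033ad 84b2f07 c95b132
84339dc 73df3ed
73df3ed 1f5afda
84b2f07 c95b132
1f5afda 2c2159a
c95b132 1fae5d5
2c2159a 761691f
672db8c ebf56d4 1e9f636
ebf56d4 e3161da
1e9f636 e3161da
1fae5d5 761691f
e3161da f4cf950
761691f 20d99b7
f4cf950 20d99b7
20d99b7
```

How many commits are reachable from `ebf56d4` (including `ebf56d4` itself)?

Walking parent pointers from ebf56d4: reachable set = {20d99b7, e3161da, ebf56d4, f4cf950}.
That is 4 commits.

4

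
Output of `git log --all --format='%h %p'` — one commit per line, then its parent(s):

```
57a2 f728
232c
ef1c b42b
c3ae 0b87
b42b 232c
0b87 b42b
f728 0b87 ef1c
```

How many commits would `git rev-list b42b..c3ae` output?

Reachable from c3ae: {0b87, 232c, b42b, c3ae}.
Reachable from b42b: {232c, b42b}.
In c3ae's history but not b42b's: {0b87, c3ae} — 2 commits.

2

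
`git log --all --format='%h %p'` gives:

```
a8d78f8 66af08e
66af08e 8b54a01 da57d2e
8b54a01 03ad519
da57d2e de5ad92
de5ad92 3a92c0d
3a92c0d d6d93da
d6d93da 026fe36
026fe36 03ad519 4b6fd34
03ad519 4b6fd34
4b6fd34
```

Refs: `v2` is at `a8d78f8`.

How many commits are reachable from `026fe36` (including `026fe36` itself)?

Walking parent pointers from 026fe36: reachable set = {026fe36, 03ad519, 4b6fd34}.
That is 3 commits.

3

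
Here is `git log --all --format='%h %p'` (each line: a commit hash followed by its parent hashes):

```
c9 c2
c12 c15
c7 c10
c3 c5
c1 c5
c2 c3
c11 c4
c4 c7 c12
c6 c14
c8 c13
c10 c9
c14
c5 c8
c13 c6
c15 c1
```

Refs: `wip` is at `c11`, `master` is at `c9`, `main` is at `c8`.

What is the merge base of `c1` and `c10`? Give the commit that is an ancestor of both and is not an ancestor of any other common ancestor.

c5

Ancestors of c1: {c1, c13, c14, c5, c6, c8}.
Ancestors of c10: {c10, c13, c14, c2, c3, c5, c6, c8, c9}.
Common ancestors: {c13, c14, c5, c6, c8}.
Among these, c5 is not an ancestor of any other common ancestor — it is the merge base.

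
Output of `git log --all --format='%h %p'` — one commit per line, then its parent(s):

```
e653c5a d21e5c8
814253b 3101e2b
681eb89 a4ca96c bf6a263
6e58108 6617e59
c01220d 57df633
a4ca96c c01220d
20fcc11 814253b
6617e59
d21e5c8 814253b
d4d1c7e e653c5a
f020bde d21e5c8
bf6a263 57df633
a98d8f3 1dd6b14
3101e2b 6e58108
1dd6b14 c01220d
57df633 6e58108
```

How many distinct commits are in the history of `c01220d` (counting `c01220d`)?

Walking parent pointers from c01220d: reachable set = {57df633, 6617e59, 6e58108, c01220d}.
That is 4 commits.

4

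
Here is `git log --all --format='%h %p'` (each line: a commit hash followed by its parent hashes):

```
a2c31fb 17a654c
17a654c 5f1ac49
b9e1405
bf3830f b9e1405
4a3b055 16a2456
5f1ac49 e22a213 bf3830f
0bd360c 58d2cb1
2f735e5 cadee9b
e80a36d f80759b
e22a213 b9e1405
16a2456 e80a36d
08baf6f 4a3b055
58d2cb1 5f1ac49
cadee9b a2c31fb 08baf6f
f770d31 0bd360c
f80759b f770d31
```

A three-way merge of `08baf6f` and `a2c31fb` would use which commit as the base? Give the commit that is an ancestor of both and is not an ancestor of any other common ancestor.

Ancestors of 08baf6f: {08baf6f, 0bd360c, 16a2456, 4a3b055, 58d2cb1, 5f1ac49, b9e1405, bf3830f, e22a213, e80a36d, f770d31, f80759b}.
Ancestors of a2c31fb: {17a654c, 5f1ac49, a2c31fb, b9e1405, bf3830f, e22a213}.
Common ancestors: {5f1ac49, b9e1405, bf3830f, e22a213}.
Among these, 5f1ac49 is not an ancestor of any other common ancestor — it is the merge base.

5f1ac49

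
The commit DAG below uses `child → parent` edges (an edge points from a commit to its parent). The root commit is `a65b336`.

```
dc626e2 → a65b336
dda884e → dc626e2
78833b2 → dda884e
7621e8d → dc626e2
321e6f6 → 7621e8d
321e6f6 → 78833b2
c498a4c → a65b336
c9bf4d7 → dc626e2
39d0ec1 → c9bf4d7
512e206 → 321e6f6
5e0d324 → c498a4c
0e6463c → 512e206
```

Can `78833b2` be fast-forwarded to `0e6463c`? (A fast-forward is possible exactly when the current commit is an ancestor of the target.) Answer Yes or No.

A fast-forward from 78833b2 to 0e6463c is possible iff 78833b2 is an ancestor of 0e6463c.
Ancestors of 0e6463c: {0e6463c, 321e6f6, 512e206, 7621e8d, 78833b2, a65b336, dc626e2, dda884e}.
78833b2 is among them, so fast-forward is possible.

Yes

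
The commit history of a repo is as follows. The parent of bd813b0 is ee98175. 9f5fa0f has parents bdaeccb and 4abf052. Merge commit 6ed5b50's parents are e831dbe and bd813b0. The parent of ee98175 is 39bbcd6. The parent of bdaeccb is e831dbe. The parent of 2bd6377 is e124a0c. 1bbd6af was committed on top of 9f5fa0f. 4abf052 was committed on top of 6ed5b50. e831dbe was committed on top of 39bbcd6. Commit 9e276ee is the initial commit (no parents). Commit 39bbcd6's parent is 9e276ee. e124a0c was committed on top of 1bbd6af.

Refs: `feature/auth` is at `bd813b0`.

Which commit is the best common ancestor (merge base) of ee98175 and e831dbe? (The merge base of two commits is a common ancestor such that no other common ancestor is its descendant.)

39bbcd6

Ancestors of ee98175: {39bbcd6, 9e276ee, ee98175}.
Ancestors of e831dbe: {39bbcd6, 9e276ee, e831dbe}.
Common ancestors: {39bbcd6, 9e276ee}.
Among these, 39bbcd6 is not an ancestor of any other common ancestor — it is the merge base.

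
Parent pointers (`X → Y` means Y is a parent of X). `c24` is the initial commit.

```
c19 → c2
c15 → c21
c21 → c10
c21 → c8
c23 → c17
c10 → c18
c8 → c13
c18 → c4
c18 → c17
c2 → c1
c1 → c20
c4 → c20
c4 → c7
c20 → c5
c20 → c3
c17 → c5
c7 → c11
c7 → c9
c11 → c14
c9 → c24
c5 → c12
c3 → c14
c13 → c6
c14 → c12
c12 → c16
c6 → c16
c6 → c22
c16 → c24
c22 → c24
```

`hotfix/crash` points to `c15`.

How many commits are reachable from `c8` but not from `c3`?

Reachable from c8: {c13, c16, c22, c24, c6, c8}.
Reachable from c3: {c12, c14, c16, c24, c3}.
In c8's history but not c3's: {c13, c22, c6, c8} — 4 commits.

4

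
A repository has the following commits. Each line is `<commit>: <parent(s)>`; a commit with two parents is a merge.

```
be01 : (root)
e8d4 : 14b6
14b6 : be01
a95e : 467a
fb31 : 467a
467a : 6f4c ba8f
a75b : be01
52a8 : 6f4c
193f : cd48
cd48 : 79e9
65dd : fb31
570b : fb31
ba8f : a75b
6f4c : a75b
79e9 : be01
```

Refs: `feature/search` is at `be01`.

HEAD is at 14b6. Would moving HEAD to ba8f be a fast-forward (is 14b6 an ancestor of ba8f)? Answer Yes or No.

A fast-forward from 14b6 to ba8f is possible iff 14b6 is an ancestor of ba8f.
Ancestors of ba8f: {a75b, ba8f, be01}.
14b6 is not among them, so fast-forward is not possible.

No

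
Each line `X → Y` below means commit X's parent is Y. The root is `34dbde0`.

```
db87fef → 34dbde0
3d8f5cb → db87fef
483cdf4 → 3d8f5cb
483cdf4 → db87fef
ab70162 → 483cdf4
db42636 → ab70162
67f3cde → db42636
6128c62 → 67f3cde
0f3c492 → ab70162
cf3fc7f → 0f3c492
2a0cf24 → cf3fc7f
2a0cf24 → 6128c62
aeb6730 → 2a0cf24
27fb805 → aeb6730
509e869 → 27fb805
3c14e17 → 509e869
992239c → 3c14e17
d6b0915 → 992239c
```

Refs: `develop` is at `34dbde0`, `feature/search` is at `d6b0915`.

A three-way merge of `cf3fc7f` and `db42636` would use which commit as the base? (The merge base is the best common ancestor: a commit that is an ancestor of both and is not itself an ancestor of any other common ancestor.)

ab70162

Ancestors of cf3fc7f: {0f3c492, 34dbde0, 3d8f5cb, 483cdf4, ab70162, cf3fc7f, db87fef}.
Ancestors of db42636: {34dbde0, 3d8f5cb, 483cdf4, ab70162, db42636, db87fef}.
Common ancestors: {34dbde0, 3d8f5cb, 483cdf4, ab70162, db87fef}.
Among these, ab70162 is not an ancestor of any other common ancestor — it is the merge base.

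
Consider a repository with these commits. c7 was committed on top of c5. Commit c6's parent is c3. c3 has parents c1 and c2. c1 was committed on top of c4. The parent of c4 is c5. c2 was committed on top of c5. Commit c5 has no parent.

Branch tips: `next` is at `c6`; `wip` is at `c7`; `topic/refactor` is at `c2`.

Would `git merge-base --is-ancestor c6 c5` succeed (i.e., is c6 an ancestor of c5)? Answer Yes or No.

Ancestors of c5: {c5}.
c6 is not in that set, so it is not an ancestor of c5.

No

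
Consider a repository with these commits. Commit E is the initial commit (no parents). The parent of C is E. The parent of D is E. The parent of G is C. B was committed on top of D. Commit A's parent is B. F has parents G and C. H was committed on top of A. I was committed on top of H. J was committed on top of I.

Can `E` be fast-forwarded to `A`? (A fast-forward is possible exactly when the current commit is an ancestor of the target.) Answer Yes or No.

A fast-forward from E to A is possible iff E is an ancestor of A.
Ancestors of A: {A, B, D, E}.
E is among them, so fast-forward is possible.

Yes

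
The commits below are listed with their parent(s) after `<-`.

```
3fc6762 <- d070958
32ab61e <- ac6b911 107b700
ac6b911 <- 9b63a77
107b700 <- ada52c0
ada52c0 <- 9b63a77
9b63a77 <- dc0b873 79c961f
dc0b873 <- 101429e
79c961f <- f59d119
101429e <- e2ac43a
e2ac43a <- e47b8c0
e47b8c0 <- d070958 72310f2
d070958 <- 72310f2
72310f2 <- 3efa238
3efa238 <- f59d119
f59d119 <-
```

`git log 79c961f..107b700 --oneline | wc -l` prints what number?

Reachable from 107b700: {101429e, 107b700, 3efa238, 72310f2, 79c961f, 9b63a77, ada52c0, d070958, dc0b873, e2ac43a, e47b8c0, f59d119}.
Reachable from 79c961f: {79c961f, f59d119}.
In 107b700's history but not 79c961f's: {101429e, 107b700, 3efa238, 72310f2, 9b63a77, ada52c0, d070958, dc0b873, e2ac43a, e47b8c0} — 10 commits.

10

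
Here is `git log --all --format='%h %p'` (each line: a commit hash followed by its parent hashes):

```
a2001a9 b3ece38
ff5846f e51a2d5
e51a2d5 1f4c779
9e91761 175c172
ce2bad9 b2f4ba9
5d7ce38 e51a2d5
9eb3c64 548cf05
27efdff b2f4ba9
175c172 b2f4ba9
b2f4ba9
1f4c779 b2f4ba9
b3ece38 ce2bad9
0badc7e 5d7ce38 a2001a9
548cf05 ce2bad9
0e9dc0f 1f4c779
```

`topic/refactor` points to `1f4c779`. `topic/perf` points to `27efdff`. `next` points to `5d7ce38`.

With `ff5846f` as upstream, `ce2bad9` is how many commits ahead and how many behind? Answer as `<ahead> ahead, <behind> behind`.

1 ahead, 3 behind

Reachable from ce2bad9: {b2f4ba9, ce2bad9}.
Reachable from ff5846f: {1f4c779, b2f4ba9, e51a2d5, ff5846f}.
Only in ce2bad9's history (ahead): {ce2bad9} — 1.
Only in ff5846f's history (behind): {1f4c779, e51a2d5, ff5846f} — 3.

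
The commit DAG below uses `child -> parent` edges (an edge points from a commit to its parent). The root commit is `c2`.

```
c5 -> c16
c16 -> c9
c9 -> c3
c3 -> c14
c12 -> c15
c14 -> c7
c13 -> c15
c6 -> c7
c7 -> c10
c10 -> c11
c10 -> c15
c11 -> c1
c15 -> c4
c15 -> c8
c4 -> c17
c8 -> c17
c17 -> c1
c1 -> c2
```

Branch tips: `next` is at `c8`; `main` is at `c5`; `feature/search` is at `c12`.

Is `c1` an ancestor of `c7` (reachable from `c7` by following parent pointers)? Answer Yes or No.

Yes

Ancestors of c7 (commits reachable by following parents): {c1, c10, c11, c15, c17, c2, c4, c7, c8}.
c1 is in that set, so it is an ancestor of c7.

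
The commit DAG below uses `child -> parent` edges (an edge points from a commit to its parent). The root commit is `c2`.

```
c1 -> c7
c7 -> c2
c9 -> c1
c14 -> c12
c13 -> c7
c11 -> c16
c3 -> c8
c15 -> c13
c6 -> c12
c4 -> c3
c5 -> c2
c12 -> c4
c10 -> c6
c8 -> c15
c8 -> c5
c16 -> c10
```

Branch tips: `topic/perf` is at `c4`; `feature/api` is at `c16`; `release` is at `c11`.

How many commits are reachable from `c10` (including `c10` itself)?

Walking parent pointers from c10: reachable set = {c10, c12, c13, c15, c2, c3, c4, c5, c6, c7, c8}.
That is 11 commits.

11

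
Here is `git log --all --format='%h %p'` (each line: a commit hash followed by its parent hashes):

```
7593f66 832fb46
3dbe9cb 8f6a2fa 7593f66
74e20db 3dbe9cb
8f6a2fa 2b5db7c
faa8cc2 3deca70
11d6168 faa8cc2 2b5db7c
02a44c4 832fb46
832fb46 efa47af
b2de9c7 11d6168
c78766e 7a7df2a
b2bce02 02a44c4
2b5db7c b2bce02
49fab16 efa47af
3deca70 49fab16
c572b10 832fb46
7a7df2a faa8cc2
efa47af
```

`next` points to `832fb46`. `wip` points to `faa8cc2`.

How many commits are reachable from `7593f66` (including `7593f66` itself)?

Walking parent pointers from 7593f66: reachable set = {7593f66, 832fb46, efa47af}.
That is 3 commits.

3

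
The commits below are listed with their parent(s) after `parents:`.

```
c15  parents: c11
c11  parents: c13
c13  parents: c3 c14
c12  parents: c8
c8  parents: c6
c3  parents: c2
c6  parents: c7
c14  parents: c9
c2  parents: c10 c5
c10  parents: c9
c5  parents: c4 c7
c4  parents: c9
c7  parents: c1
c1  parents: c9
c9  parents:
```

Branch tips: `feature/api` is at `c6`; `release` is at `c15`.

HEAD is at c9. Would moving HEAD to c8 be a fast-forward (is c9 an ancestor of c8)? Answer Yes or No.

Yes

A fast-forward from c9 to c8 is possible iff c9 is an ancestor of c8.
Ancestors of c8: {c1, c6, c7, c8, c9}.
c9 is among them, so fast-forward is possible.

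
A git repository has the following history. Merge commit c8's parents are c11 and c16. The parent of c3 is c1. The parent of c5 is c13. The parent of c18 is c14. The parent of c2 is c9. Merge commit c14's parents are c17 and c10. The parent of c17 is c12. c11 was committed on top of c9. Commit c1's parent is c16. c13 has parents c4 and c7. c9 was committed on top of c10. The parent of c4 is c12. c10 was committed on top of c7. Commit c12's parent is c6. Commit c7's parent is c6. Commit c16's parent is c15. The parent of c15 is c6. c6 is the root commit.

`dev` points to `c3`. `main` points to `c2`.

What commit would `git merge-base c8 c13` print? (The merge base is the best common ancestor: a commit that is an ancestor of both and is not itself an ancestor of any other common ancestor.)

Ancestors of c8: {c10, c11, c15, c16, c6, c7, c8, c9}.
Ancestors of c13: {c12, c13, c4, c6, c7}.
Common ancestors: {c6, c7}.
Among these, c7 is not an ancestor of any other common ancestor — it is the merge base.

c7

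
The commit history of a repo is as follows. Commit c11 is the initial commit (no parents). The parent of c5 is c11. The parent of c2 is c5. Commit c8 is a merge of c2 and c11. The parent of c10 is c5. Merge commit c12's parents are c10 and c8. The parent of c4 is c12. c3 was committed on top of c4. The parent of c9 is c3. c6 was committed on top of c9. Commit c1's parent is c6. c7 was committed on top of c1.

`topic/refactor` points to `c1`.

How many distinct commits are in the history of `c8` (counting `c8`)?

Walking parent pointers from c8: reachable set = {c11, c2, c5, c8}.
That is 4 commits.

4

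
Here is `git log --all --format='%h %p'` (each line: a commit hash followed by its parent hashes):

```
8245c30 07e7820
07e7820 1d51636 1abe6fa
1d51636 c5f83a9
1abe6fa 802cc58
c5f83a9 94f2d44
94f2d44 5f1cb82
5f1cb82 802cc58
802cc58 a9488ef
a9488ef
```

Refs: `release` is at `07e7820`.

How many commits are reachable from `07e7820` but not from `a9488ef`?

Reachable from 07e7820: {07e7820, 1abe6fa, 1d51636, 5f1cb82, 802cc58, 94f2d44, a9488ef, c5f83a9}.
Reachable from a9488ef: {a9488ef}.
In 07e7820's history but not a9488ef's: {07e7820, 1abe6fa, 1d51636, 5f1cb82, 802cc58, 94f2d44, c5f83a9} — 7 commits.

7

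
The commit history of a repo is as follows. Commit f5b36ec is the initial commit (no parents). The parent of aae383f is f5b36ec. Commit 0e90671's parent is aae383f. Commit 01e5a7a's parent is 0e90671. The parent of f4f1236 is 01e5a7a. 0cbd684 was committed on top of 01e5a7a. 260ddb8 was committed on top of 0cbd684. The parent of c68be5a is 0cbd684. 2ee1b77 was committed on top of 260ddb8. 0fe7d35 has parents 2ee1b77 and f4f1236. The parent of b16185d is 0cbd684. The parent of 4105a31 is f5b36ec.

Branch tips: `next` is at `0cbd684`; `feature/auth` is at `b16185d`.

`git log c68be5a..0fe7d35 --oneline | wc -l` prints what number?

4

Reachable from 0fe7d35: {01e5a7a, 0cbd684, 0e90671, 0fe7d35, 260ddb8, 2ee1b77, aae383f, f4f1236, f5b36ec}.
Reachable from c68be5a: {01e5a7a, 0cbd684, 0e90671, aae383f, c68be5a, f5b36ec}.
In 0fe7d35's history but not c68be5a's: {0fe7d35, 260ddb8, 2ee1b77, f4f1236} — 4 commits.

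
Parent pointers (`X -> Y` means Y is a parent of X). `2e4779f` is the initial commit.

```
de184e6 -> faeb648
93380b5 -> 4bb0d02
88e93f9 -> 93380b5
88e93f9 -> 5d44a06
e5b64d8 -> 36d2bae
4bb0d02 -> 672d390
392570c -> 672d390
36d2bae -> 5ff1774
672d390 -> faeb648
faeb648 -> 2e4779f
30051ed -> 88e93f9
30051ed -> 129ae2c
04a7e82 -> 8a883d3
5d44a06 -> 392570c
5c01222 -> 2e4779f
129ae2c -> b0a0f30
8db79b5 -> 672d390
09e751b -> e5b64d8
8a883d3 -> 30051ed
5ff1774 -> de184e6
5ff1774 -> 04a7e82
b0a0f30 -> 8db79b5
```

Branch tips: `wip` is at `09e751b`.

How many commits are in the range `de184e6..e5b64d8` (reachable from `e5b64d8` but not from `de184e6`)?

Reachable from e5b64d8: {04a7e82, 129ae2c, 2e4779f, 30051ed, 36d2bae, 392570c, 4bb0d02, 5d44a06, 5ff1774, 672d390, 88e93f9, 8a883d3, 8db79b5, 93380b5, b0a0f30, de184e6, e5b64d8, faeb648}.
Reachable from de184e6: {2e4779f, de184e6, faeb648}.
In e5b64d8's history but not de184e6's: {04a7e82, 129ae2c, 30051ed, 36d2bae, 392570c, 4bb0d02, 5d44a06, 5ff1774, 672d390, 88e93f9, 8a883d3, 8db79b5, 93380b5, b0a0f30, e5b64d8} — 15 commits.

15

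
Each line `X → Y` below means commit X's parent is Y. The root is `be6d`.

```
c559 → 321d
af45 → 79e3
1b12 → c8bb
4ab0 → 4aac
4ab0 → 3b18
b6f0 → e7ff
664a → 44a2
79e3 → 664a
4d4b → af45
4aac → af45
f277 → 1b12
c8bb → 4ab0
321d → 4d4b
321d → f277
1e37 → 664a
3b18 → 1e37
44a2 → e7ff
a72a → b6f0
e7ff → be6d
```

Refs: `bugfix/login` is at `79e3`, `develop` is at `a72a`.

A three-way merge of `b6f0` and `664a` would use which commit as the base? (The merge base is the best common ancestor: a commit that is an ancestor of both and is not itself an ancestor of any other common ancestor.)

e7ff

Ancestors of b6f0: {b6f0, be6d, e7ff}.
Ancestors of 664a: {44a2, 664a, be6d, e7ff}.
Common ancestors: {be6d, e7ff}.
Among these, e7ff is not an ancestor of any other common ancestor — it is the merge base.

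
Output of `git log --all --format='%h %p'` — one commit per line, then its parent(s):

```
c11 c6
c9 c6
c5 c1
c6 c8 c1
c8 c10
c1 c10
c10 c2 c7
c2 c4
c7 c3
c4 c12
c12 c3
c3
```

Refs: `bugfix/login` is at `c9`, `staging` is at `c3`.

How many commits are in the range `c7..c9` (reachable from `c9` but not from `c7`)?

Reachable from c9: {c1, c10, c12, c2, c3, c4, c6, c7, c8, c9}.
Reachable from c7: {c3, c7}.
In c9's history but not c7's: {c1, c10, c12, c2, c4, c6, c8, c9} — 8 commits.

8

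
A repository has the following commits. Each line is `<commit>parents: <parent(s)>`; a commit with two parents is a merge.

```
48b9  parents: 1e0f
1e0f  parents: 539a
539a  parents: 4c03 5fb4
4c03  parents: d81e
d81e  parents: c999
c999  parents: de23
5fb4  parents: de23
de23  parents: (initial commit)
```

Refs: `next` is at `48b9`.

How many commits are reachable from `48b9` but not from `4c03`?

Reachable from 48b9: {1e0f, 48b9, 4c03, 539a, 5fb4, c999, d81e, de23}.
Reachable from 4c03: {4c03, c999, d81e, de23}.
In 48b9's history but not 4c03's: {1e0f, 48b9, 539a, 5fb4} — 4 commits.

4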